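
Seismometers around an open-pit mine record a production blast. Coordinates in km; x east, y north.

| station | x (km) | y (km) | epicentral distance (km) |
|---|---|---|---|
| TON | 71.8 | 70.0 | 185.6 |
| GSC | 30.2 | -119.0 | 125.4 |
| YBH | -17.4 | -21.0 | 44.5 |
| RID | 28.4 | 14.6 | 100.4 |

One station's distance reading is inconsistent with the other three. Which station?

TON

Solve using three stations at a time. Using GSC, YBH, RID (subtract circle equations pairwise → linear system) gives (x, y) ≈ (-60.3, -32.3).
Distances from that point to each station vs reported:
  TON: calculated 167.1 vs reported 185.6 → residual 18.5 km
  GSC: calculated 125.4 vs reported 125.4 → residual 0.0 km
  YBH: calculated 44.4 vs reported 44.5 → residual 0.1 km
  RID: calculated 100.3 vs reported 100.4 → residual 0.1 km
GSC, YBH, RID are mutually consistent (residuals ≈ 0); TON is off by 18.5 km.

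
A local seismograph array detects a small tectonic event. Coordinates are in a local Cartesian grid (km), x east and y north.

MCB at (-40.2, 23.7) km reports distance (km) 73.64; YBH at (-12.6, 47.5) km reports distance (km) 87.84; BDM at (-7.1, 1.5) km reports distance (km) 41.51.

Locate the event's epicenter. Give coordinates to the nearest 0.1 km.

(-2.9, -39.8)

Circle about each station: (x + 40.2)² + (y − 23.7)² = 73.64²; (x + 12.6)² + (y − 47.5)² = 87.84²; (x + 7.1)² + (y − 1.5)² = 41.51².
Subtracting pairs of circle equations eliminates x²+y² and gives linear equations (the radical axes):
55.2 x + 47.6 y = -2055.74
66.2 x − 44.4 y = 1574.70
Solving the 2×2 system: x ≈ -2.9, y ≈ -39.8 km.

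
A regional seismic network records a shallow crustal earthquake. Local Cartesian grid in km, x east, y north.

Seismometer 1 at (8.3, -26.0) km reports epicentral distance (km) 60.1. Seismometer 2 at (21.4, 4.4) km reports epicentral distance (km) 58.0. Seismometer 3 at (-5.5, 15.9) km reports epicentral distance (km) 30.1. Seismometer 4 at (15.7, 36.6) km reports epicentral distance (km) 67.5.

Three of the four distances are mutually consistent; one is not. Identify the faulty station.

Seismometer 4

Solve using three stations at a time. Using Seismometer 1, Seismometer 2, Seismometer 3 (subtract circle equations pairwise → linear system) gives (x, y) ≈ (-35.6, 15.0).
Distances from that point to each station vs reported:
  Seismometer 1: calculated 60.1 vs reported 60.1 → residual 0.0 km
  Seismometer 2: calculated 58.0 vs reported 58.0 → residual 0.0 km
  Seismometer 3: calculated 30.2 vs reported 30.1 → residual 0.1 km
  Seismometer 4: calculated 55.7 vs reported 67.5 → residual 11.8 km
Seismometer 1, Seismometer 2, Seismometer 3 are mutually consistent (residuals ≈ 0); Seismometer 4 is off by 11.8 km.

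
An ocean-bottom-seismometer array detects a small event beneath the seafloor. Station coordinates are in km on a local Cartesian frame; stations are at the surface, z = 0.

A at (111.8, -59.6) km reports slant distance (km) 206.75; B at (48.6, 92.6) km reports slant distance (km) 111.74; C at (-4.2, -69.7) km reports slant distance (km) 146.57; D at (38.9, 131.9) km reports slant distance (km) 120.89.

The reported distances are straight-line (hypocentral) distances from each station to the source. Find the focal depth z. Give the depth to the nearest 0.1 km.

depth ≈ 45.4 km

Each station gives a sphere (x−x_i)² + (y−y_i)² + z² = d_i² (stations at z=0).
Subtracting the A sphere from B and C: z² cancels, leaving linear equations in x and y:
-126.4 x + 304.4 y = 25145.05
-232.0 x − 20.2 y = 10087.13
Solving: x ≈ -48.903, y ≈ 62.299 km (keep extra digits for the depth step; rounded: -48.9, 62.3).
Then from the A sphere: z² = 206.75² − (x − 111.8)² − (y + 59.6)² with x = -48.903, y = 62.299, so z ≈ 45.395 ≈ 45.4 km.
Check against D (with the unrounded solution): distance 120.89 ≈ 120.89 km. ✓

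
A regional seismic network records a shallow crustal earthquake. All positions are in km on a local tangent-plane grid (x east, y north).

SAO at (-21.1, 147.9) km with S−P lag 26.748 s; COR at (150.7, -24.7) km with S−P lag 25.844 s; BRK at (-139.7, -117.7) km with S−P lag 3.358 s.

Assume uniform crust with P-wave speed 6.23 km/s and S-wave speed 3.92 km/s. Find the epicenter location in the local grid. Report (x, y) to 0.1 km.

x ≈ -104.5 km, y ≈ -122.3 km

Distance from S−P lag: d = Δt · v_P v_S / (v_P − v_S) = Δt · (6.23·3.92)/(6.23−3.92) ≈ 10.5721·Δt.
So d_SAO = 282.78, d_COR = 273.23, d_BRK = 35.50 km.
Circle about each station: (x + 21.1)² + (y − 147.9)² = 282.78²; (x − 150.7)² + (y + 24.7)² = 273.23²; (x + 139.7)² + (y + 117.7)² = 35.50².
Subtracting pairs of circle equations eliminates x²+y² and gives linear equations (the radical axes):
343.6 x − 345.2 y = 6310.86
-237.2 x − 531.2 y = 89754.04
Solving the 2×2 system: x ≈ -104.5, y ≈ -122.3 km.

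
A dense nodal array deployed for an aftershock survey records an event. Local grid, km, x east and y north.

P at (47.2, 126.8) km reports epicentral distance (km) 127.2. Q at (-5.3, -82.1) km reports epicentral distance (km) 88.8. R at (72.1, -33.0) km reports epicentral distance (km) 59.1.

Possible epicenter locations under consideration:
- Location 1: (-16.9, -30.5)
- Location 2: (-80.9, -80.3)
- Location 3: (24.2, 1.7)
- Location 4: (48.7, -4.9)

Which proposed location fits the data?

For each candidate, compare |candidate − station| to the reported distance:
Location 1: residuals P 42.7, Q 35.9, R 29.9 → max 42.7 km
Location 2: residuals P 116.3, Q 13.2, R 101.0 → max 116.3 km
Location 3: residuals P 0.0, Q 0.0, R 0.0 → max 0.0 km
Location 4: residuals P 4.5, Q 5.4, R 22.5 → max 22.5 km
Only Location 3 has all residuals ≈ 0.

Location 3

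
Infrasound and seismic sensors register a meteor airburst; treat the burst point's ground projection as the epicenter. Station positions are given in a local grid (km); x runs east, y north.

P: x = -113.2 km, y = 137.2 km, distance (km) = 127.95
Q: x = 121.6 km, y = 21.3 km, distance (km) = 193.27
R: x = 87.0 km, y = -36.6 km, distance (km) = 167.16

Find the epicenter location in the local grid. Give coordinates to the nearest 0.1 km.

Circle about each station: (x + 113.2)² + (y − 137.2)² = 127.95²; (x − 121.6)² + (y − 21.3)² = 193.27²; (x − 87.0)² + (y + 36.6)² = 167.16².
Subtracting the P equation from the Q and R equations removes the quadratic terms:
469.6 x − 231.8 y = -37379.92
400.4 x − 347.6 y = -34300.78
Solving the 2×2 system: x ≈ -71.6, y ≈ 16.2 km.
Check against P (with the unrounded x, y): √((x + 113.2)²+(y − 137.2)²) = 127.95 ≈ 127.95 km. ✓

-71.6 km east, 16.2 km north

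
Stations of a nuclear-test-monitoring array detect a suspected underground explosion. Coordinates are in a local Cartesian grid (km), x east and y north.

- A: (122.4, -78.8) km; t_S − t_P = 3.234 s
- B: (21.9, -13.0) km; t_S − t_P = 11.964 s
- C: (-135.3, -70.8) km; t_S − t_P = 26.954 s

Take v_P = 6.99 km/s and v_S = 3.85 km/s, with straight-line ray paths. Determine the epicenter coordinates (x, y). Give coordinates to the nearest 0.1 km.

Distance from S−P lag: d = Δt · v_P v_S / (v_P − v_S) = Δt · (6.99·3.85)/(6.99−3.85) ≈ 8.5705·Δt.
So d_A = 27.72, d_B = 102.54, d_C = 231.01 km.
Circle about each station: (x − 122.4)² + (y + 78.8)² = 27.72²; (x − 21.9)² + (y + 13.0)² = 102.54²; (x + 135.3)² + (y + 70.8)² = 231.01².
Subtracting the A equation from the B and C equations removes the quadratic terms:
-201.0 x + 131.6 y = -30288.64
-515.4 x + 16.0 y = -50469.69
Solving the 2×2 system: x ≈ 95.3, y ≈ -84.6 km.
Check against A (with the unrounded x, y): √((x − 122.4)²+(y + 78.8)²) = 27.72 ≈ 27.72 km. ✓

95.3 km east, -84.6 km north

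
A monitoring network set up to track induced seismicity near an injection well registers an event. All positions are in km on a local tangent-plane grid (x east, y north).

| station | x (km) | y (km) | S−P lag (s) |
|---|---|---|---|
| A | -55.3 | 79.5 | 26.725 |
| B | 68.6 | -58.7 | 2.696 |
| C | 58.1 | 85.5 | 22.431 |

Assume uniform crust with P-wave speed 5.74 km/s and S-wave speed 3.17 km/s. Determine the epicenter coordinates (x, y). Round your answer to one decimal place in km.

56.3 km east, -73.3 km north

Distance from S−P lag: d = Δt · v_P v_S / (v_P − v_S) = Δt · (5.74·3.17)/(5.74−3.17) ≈ 7.0801·Δt.
So d_A = 189.22, d_B = 19.09, d_C = 158.81 km.
Circle about each station: (x + 55.3)² + (y − 79.5)² = 189.22²; (x − 68.6)² + (y + 58.7)² = 19.09²; (x − 58.1)² + (y − 85.5)² = 158.81².
Subtracting pairs of circle equations eliminates x²+y² and gives linear equations (the radical axes):
247.8 x − 276.4 y = 34213.09
226.8 x + 12.0 y = 11891.11
Solving the 2×2 system: x ≈ 56.3, y ≈ -73.3 km.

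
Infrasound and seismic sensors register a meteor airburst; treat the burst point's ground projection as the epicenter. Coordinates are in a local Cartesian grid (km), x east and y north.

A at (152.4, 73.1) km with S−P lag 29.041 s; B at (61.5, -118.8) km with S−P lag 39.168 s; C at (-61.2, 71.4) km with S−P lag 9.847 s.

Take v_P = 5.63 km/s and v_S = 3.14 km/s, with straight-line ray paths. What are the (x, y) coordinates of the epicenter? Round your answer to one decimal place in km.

-43.0 km east, 138.9 km north

Distance from S−P lag: d = Δt · v_P v_S / (v_P − v_S) = Δt · (5.63·3.14)/(5.63−3.14) ≈ 7.0997·Δt.
So d_A = 206.18, d_B = 278.08, d_C = 69.91 km.
Circle about each station: (x − 152.4)² + (y − 73.1)² = 206.18²; (x − 61.5)² + (y + 118.8)² = 278.08²; (x + 61.2)² + (y − 71.4)² = 69.91².
Subtracting the A equation from the B and C equations removes the quadratic terms:
-181.8 x − 383.8 y = -45491.97
-427.2 x − 3.4 y = 17896.81
Solving the 2×2 system: x ≈ -43.0, y ≈ 138.9 km.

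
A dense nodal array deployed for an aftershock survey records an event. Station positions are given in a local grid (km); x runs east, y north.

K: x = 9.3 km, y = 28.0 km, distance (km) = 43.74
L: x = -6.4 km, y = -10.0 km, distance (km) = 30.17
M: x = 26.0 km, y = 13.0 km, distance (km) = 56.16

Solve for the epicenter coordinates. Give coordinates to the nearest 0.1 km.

x ≈ -30.0 km, y ≈ 8.8 km

Circle about each station: (x − 9.3)² + (y − 28.0)² = 43.74²; (x + 6.4)² + (y + 10.0)² = 30.17²; (x − 26.0)² + (y − 13.0)² = 56.16².
Subtracting pairs of circle equations eliminates x²+y² and gives linear equations (the radical axes):
-31.4 x − 76.0 y = 273.43
33.4 x − 30.0 y = -1266.25
Solving the 2×2 system: x ≈ -30.0, y ≈ 8.8 km.
Check against K (with the unrounded x, y): √((x − 9.3)²+(y − 28.0)²) = 43.75 ≈ 43.74 km. ✓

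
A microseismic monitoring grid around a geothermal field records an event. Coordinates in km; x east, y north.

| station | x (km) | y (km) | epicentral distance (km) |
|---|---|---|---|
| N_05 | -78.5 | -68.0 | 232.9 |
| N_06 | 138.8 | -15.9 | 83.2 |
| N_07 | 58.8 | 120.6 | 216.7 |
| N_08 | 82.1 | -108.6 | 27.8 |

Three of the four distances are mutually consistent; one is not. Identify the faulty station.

Solve using three stations at a time. Using N_06, N_07, N_08 (subtract circle equations pairwise → linear system) gives (x, y) ≈ (103.8, -91.4).
Distances from that point to each station vs reported:
  N_05: calculated 183.8 vs reported 232.9 → residual 49.1 km
  N_06: calculated 83.2 vs reported 83.2 → residual 0.0 km
  N_07: calculated 216.7 vs reported 216.7 → residual 0.0 km
  N_08: calculated 27.7 vs reported 27.8 → residual 0.1 km
N_06, N_07, N_08 are mutually consistent (residuals ≈ 0); N_05 is off by 49.1 km.

N_05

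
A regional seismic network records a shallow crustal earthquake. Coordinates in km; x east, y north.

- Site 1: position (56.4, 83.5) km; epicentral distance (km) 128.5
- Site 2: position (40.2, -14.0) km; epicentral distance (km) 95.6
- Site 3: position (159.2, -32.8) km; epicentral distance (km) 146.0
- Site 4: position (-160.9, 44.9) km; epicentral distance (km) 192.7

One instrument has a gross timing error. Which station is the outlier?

Site 2

Solve using three stations at a time. Using Site 1, Site 3, Site 4 (subtract circle equations pairwise → linear system) gives (x, y) ≈ (13.3, -37.6).
Distances from that point to each station vs reported:
  Site 1: calculated 128.5 vs reported 128.5 → residual 0.0 km
  Site 2: calculated 35.8 vs reported 95.6 → residual 59.8 km
  Site 3: calculated 146.0 vs reported 146.0 → residual 0.0 km
  Site 4: calculated 192.7 vs reported 192.7 → residual 0.0 km
Site 1, Site 3, Site 4 are mutually consistent (residuals ≈ 0); Site 2 is off by 59.8 km.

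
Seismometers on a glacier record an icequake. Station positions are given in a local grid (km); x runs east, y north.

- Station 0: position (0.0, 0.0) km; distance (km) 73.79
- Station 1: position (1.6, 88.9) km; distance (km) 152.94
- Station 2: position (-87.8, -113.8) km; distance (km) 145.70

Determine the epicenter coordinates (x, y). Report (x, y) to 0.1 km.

(46.5, -57.3)

Circle about each station: x² + y² = 73.79²; (x − 1.6)² + (y − 88.9)² = 152.94²; (x + 87.8)² + (y + 113.8)² = 145.70².
Subtracting pairs of circle equations eliminates x²+y² and gives linear equations (the radical axes):
3.2 x + 177.8 y = -10039.91
-175.6 x − 227.6 y = 4875.75
Solving the 2×2 system: x ≈ 46.5, y ≈ -57.3 km.
Check against Station 0 (with the unrounded x, y): √(x²+y²) = 73.80 ≈ 73.79 km. ✓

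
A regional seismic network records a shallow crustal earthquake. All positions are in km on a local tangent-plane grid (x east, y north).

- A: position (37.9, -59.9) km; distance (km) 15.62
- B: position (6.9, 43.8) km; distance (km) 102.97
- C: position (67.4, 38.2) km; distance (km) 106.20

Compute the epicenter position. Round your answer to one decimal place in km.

(22.4, -58.0)

Circle about each station: (x − 37.9)² + (y + 59.9)² = 15.62²; (x − 6.9)² + (y − 43.8)² = 102.97²; (x − 67.4)² + (y − 38.2)² = 106.20².
Subtracting pairs of circle equations eliminates x²+y² and gives linear equations (the radical axes):
-62.0 x + 207.4 y = -13417.21
59.0 x + 196.2 y = -10056.88
Solving the 2×2 system: x ≈ 22.4, y ≈ -58.0 km.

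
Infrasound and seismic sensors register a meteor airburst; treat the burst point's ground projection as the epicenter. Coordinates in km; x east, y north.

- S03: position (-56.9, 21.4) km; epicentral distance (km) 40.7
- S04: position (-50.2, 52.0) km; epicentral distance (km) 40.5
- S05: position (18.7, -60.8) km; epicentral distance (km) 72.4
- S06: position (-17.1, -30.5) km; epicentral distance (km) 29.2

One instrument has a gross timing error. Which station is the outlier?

Solve using three stations at a time. Using S03, S05, S06 (subtract circle equations pairwise → linear system) gives (x, y) ≈ (-23.5, -2.0).
Distances from that point to each station vs reported:
  S03: calculated 40.7 vs reported 40.7 → residual 0.0 km
  S04: calculated 60.2 vs reported 40.5 → residual 19.7 km
  S05: calculated 72.4 vs reported 72.4 → residual 0.0 km
  S06: calculated 29.3 vs reported 29.2 → residual 0.1 km
S03, S05, S06 are mutually consistent (residuals ≈ 0); S04 is off by 19.7 km.

S04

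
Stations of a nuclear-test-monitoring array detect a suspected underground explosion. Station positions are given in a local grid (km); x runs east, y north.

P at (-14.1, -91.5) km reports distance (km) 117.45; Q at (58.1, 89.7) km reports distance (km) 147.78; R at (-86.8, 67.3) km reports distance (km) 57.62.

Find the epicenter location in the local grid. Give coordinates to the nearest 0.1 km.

(-68.1, 12.8)

Circle about each station: (x + 14.1)² + (y + 91.5)² = 117.45²; (x − 58.1)² + (y − 89.7)² = 147.78²; (x + 86.8)² + (y − 67.3)² = 57.62².
Subtracting pairs of circle equations eliminates x²+y² and gives linear equations (the radical axes):
144.4 x + 362.4 y = -5193.79
-145.4 x + 317.6 y = 13966.91
Solving the 2×2 system: x ≈ -68.1, y ≈ 12.8 km.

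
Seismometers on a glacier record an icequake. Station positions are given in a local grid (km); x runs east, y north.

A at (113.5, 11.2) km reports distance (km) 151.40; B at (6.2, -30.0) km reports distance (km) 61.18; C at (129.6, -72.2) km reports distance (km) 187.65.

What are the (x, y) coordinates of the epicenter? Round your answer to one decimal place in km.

x ≈ -37.9 km, y ≈ 12.4 km

Circle about each station: (x − 113.5)² + (y − 11.2)² = 151.40²; (x − 6.2)² + (y + 30.0)² = 61.18²; (x − 129.6)² + (y + 72.2)² = 187.65².
Subtracting the A equation from the B and C equations removes the quadratic terms:
-214.6 x − 82.4 y = 7109.72
32.2 x − 166.8 y = -3289.25
Solving the 2×2 system: x ≈ -37.9, y ≈ 12.4 km.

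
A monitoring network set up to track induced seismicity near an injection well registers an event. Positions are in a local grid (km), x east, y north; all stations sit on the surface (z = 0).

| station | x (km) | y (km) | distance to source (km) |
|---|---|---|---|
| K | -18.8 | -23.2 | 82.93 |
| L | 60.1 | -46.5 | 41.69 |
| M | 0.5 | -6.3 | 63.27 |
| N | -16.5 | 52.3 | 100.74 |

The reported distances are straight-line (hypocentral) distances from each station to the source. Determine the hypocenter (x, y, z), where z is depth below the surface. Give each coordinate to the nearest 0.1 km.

Each station gives a sphere (x−x_i)² + (y−y_i)² + z² = d_i² (stations at z=0).
Subtracting the K sphere from L and M: z² cancels, leaving linear equations in x and y:
157.8 x − 46.6 y = 10021.91
38.6 x + 33.8 y = 2022.55
Solving: x ≈ 60.708, y ≈ -9.490 km (keep extra digits for the depth step; rounded: 60.7, -9.5).
Then from the K sphere: z² = 82.93² − (x + 18.8)² − (y + 23.2)² with x = 60.708, y = -9.490, so z ≈ 19.181 ≈ 19.2 km.
Check against N (with the unrounded solution): distance 100.73 ≈ 100.74 km. ✓

(60.7, -9.5, 19.2)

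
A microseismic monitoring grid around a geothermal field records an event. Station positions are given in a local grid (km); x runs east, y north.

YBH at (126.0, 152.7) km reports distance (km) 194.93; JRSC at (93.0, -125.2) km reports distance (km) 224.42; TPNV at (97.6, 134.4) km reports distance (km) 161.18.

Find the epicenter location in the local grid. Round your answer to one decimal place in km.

-42.1 km east, 54.0 km north

Circle about each station: (x − 126.0)² + (y − 152.7)² = 194.93²; (x − 93.0)² + (y + 125.2)² = 224.42²; (x − 97.6)² + (y − 134.4)² = 161.18².
Subtracting pairs of circle equations eliminates x²+y² and gives linear equations (the radical axes):
-66.0 x − 555.8 y = -27235.88
-56.8 x − 36.6 y = 414.54
Solving the 2×2 system: x ≈ -42.1, y ≈ 54.0 km.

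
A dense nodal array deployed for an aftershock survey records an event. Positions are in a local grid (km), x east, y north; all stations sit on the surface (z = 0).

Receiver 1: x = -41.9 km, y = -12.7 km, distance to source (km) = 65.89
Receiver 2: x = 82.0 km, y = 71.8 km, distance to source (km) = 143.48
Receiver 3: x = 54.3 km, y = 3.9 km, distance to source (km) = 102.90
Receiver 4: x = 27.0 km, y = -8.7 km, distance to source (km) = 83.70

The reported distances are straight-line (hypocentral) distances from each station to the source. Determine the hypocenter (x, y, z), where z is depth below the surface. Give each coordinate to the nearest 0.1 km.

(-27.6, 3.3, 62.3)

Each station gives a sphere (x−x_i)² + (y−y_i)² + z² = d_i² (stations at z=0).
Subtracting the Receiver 1 sphere from Receiver 2 and Receiver 3: z² cancels, leaving linear equations in x and y:
247.8 x + 169.0 y = -6282.68
192.4 x + 33.2 y = -5200.12
Solving: x ≈ -27.595, y ≈ 3.286 km (keep extra digits for the depth step; rounded: -27.6, 3.3).
Then from the Receiver 1 sphere: z² = 65.89² − (x + 41.9)² − (y + 12.7)² with x = -27.595, y = 3.286, so z ≈ 62.300 ≈ 62.3 km.
Check against Receiver 4 (with the unrounded solution): distance 83.70 ≈ 83.70 km. ✓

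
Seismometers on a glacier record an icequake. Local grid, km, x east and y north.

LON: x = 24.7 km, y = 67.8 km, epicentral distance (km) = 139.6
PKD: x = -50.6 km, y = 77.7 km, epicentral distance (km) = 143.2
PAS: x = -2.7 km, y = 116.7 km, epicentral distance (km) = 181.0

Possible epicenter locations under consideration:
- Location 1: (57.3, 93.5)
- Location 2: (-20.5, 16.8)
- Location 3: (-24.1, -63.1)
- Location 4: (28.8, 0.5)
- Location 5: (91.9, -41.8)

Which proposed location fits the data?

Location 3

For each candidate, compare |candidate − station| to the reported distance:
Location 1: residuals LON 98.1, PKD 34.1, PAS 116.7 → max 116.7 km
Location 2: residuals LON 71.5, PKD 75.3, PAS 79.5 → max 79.5 km
Location 3: residuals LON 0.1, PKD 0.1, PAS 0.1 → max 0.1 km
Location 4: residuals LON 72.2, PKD 32.5, PAS 60.6 → max 72.2 km
Location 5: residuals LON 11.0, PKD 42.8, PAS 3.6 → max 42.8 km
Only Location 3 has all residuals ≈ 0.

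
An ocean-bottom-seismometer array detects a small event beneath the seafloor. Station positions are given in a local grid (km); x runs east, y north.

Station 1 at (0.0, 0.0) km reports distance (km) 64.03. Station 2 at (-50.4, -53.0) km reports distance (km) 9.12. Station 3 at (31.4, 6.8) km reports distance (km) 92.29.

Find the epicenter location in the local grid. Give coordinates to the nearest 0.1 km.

x ≈ -43.8 km, y ≈ -46.7 km

Circle about each station: x² + y² = 64.03²; (x + 50.4)² + (y + 53.0)² = 9.12²; (x − 31.4)² + (y − 6.8)² = 92.29².
Subtracting the Station 1 equation from the Station 2 and Station 3 equations removes the quadratic terms:
-100.8 x − 106.0 y = 9365.83
62.8 x + 13.6 y = -3385.40
Solving the 2×2 system: x ≈ -43.8, y ≈ -46.7 km.
Check against Station 1 (with the unrounded x, y): √(x²+y²) = 64.03 ≈ 64.03 km. ✓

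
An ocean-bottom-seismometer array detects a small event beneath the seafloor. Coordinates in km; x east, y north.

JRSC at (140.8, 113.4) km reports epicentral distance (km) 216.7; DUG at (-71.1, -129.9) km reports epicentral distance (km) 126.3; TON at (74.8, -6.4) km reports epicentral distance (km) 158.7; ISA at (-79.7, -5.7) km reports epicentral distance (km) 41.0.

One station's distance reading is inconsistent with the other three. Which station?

TON

Solve using three stations at a time. Using JRSC, DUG, ISA (subtract circle equations pairwise → linear system) gives (x, y) ≈ (-38.8, -7.8).
Distances from that point to each station vs reported:
  JRSC: calculated 216.7 vs reported 216.7 → residual 0.0 km
  DUG: calculated 126.3 vs reported 126.3 → residual 0.0 km
  TON: calculated 113.6 vs reported 158.7 → residual 45.1 km
  ISA: calculated 40.9 vs reported 41.0 → residual 0.1 km
JRSC, DUG, ISA are mutually consistent (residuals ≈ 0); TON is off by 45.1 km.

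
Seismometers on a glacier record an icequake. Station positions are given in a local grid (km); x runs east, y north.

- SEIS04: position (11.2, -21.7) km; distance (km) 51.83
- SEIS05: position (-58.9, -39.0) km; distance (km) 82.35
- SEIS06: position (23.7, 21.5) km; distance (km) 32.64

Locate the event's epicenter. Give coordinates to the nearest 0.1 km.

(-8.6, 26.2)

Circle about each station: (x − 11.2)² + (y + 21.7)² = 51.83²; (x + 58.9)² + (y + 39.0)² = 82.35²; (x − 23.7)² + (y − 21.5)² = 32.64².
Subtracting the SEIS04 equation from the SEIS05 and SEIS06 equations removes the quadratic terms:
-140.2 x − 34.6 y = 298.71
25.0 x + 86.4 y = 2048.59
Solving the 2×2 system: x ≈ -8.6, y ≈ 26.2 km.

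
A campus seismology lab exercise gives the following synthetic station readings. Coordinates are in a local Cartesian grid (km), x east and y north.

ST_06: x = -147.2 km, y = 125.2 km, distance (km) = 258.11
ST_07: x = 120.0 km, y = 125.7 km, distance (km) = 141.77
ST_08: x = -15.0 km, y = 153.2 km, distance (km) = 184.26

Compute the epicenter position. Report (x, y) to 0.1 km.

Circle about each station: (x + 147.2)² + (y − 125.2)² = 258.11²; (x − 120.0)² + (y − 125.7)² = 141.77²; (x + 15.0)² + (y − 153.2)² = 184.26².
Subtracting the ST_06 equation from the ST_07 and ST_08 equations removes the quadratic terms:
534.4 x + 1.0 y = 39379.65
264.4 x + 56.0 y = 19021.38
Solving the 2×2 system: x ≈ 73.7, y ≈ -8.3 km.

(73.7, -8.3)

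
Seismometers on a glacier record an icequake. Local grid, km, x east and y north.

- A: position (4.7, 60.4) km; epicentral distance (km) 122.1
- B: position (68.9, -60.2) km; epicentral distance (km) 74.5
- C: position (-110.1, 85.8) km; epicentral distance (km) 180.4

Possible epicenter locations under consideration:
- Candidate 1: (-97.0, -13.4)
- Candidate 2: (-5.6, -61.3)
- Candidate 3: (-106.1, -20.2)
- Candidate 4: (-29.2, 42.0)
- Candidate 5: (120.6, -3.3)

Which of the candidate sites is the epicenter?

For each candidate, compare |candidate − station| to the reported distance:
Candidate 1: residuals A 3.6, B 97.9, C 80.3 → max 97.9 km
Candidate 2: residuals A 0.0, B 0.0, C 0.0 → max 0.0 km
Candidate 3: residuals A 14.9, B 105.0, C 74.3 → max 105.0 km
Candidate 4: residuals A 83.5, B 67.2, C 88.4 → max 88.4 km
Candidate 5: residuals A 10.2, B 2.4, C 66.9 → max 66.9 km
Only Candidate 2 has all residuals ≈ 0.

Candidate 2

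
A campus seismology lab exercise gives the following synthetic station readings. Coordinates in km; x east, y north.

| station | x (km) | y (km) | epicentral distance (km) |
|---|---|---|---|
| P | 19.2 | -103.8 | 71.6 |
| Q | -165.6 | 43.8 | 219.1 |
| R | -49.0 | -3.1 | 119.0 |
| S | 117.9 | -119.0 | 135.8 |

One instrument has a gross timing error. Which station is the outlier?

Solve using three stations at a time. Using Q, R, S (subtract circle equations pairwise → linear system) gives (x, y) ≈ (-17.7, -117.7).
Distances from that point to each station vs reported:
  P: calculated 39.4 vs reported 71.6 → residual 32.2 km
  Q: calculated 219.0 vs reported 219.1 → residual 0.1 km
  R: calculated 118.8 vs reported 119.0 → residual 0.2 km
  S: calculated 135.6 vs reported 135.8 → residual 0.2 km
Q, R, S are mutually consistent (residuals ≈ 0); P is off by 32.2 km.

P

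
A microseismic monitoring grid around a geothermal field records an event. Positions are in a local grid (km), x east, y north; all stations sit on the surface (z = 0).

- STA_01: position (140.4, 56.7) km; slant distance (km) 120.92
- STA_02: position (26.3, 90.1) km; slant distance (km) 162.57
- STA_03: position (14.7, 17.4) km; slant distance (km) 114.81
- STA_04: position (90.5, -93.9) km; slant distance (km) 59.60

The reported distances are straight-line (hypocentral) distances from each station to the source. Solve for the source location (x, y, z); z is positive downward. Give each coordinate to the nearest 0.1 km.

Each station gives a sphere (x−x_i)² + (y−y_i)² + z² = d_i² (stations at z=0).
Subtracting the STA_01 sphere from STA_02 and STA_03: z² cancels, leaving linear equations in x and y:
-228.2 x + 66.8 y = -25924.71
-251.4 x − 78.6 y = -20967.89
Solving: x ≈ 99.002, y ≈ -49.888 km (keep extra digits for the depth step; rounded: 99.0, -49.9).
Then from the STA_01 sphere: z² = 120.92² − (x − 140.4)² − (y − 56.7)² with x = 99.002, y = -49.888, so z ≈ 39.330 ≈ 39.3 km.

(99.0, -49.9, 39.3)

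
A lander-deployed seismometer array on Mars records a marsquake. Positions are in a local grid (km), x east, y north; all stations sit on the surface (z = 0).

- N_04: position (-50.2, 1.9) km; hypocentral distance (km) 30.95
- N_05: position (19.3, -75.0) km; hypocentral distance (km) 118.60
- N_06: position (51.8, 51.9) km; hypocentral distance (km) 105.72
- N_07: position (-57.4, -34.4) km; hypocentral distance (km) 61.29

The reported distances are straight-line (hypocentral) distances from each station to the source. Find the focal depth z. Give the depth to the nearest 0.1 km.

Each station gives a sphere (x−x_i)² + (y−y_i)² + z² = d_i² (stations at z=0).
Subtracting the N_04 sphere from N_05 and N_06: z² cancels, leaving linear equations in x and y:
139.0 x − 153.8 y = -9634.22
204.0 x + 100.0 y = -7365.62
Solving: x ≈ -46.300, y ≈ 20.796 km (keep extra digits for the depth step; rounded: -46.3, 20.8).
Then from the N_04 sphere: z² = 30.95² − (x + 50.2)² − (y − 1.9)² with x = -46.300, y = 20.796, so z ≈ 24.200 ≈ 24.2 km.

z ≈ 24.2 km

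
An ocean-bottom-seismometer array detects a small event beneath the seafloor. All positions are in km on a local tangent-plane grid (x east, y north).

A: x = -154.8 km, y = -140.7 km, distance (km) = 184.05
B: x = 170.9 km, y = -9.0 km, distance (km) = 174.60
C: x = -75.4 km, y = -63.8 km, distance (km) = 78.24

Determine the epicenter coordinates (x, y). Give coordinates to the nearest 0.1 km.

x ≈ -1.0 km, y ≈ -39.6 km

Circle about each station: (x + 154.8)² + (y + 140.7)² = 184.05²; (x − 170.9)² + (y + 9.0)² = 174.60²; (x + 75.4)² + (y + 63.8)² = 78.24².
Subtracting the A equation from the B and C equations removes the quadratic terms:
651.4 x + 263.4 y = -11082.48
158.8 x + 153.8 y = -6251.03
Solving the 2×2 system: x ≈ -1.0, y ≈ -39.6 km.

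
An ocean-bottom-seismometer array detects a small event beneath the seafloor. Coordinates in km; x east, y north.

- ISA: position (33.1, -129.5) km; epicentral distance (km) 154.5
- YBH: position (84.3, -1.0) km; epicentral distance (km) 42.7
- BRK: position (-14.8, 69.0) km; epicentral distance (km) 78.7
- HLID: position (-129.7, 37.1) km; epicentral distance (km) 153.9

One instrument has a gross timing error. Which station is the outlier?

HLID

Solve using three stations at a time. Using ISA, YBH, BRK (subtract circle equations pairwise → linear system) gives (x, y) ≈ (49.8, 24.1).
Distances from that point to each station vs reported:
  ISA: calculated 154.5 vs reported 154.5 → residual 0.0 km
  YBH: calculated 42.7 vs reported 42.7 → residual 0.0 km
  BRK: calculated 78.7 vs reported 78.7 → residual 0.0 km
  HLID: calculated 180.0 vs reported 153.9 → residual 26.1 km
ISA, YBH, BRK are mutually consistent (residuals ≈ 0); HLID is off by 26.1 km.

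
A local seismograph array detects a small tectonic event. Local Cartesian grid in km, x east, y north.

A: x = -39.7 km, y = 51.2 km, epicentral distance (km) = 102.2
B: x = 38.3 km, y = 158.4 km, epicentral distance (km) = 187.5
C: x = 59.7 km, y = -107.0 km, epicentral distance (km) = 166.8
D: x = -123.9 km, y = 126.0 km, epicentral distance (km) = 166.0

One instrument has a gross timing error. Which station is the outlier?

Solve using three stations at a time. Using A, C, D (subtract circle equations pairwise → linear system) gives (x, y) ≈ (-91.6, -36.8).
Distances from that point to each station vs reported:
  A: calculated 102.2 vs reported 102.2 → residual 0.0 km
  B: calculated 234.5 vs reported 187.5 → residual 47.0 km
  C: calculated 166.8 vs reported 166.8 → residual 0.0 km
  D: calculated 166.0 vs reported 166.0 → residual 0.0 km
A, C, D are mutually consistent (residuals ≈ 0); B is off by 47.0 km.

B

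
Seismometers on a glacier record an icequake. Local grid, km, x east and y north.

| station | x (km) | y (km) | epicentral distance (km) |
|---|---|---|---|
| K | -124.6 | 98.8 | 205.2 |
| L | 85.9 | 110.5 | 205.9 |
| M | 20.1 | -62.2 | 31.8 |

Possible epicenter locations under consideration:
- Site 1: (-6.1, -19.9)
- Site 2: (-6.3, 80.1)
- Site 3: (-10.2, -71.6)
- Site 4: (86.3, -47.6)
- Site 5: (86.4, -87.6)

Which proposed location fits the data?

For each candidate, compare |candidate − station| to the reported distance:
Site 1: residuals K 37.5, L 46.3, M 18.0 → max 46.3 km
Site 2: residuals K 85.4, L 108.8, M 112.9 → max 112.9 km
Site 3: residuals K 0.0, L 0.0, M 0.1 → max 0.1 km
Site 4: residuals K 51.5, L 47.8, M 36.0 → max 51.5 km
Site 5: residuals K 76.3, L 7.8, M 39.2 → max 76.3 km
Only Site 3 has all residuals ≈ 0.

Site 3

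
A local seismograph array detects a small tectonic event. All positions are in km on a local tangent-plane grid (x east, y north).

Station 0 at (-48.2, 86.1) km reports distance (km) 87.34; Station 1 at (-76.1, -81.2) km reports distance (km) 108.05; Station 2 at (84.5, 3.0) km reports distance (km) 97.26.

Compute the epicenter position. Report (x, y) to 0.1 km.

Circle about each station: (x + 48.2)² + (y − 86.1)² = 87.34²; (x + 76.1)² + (y + 81.2)² = 108.05²; (x − 84.5)² + (y − 3.0)² = 97.26².
Subtracting pairs of circle equations eliminates x²+y² and gives linear equations (the radical axes):
-55.8 x − 334.6 y = -1398.33
265.4 x − 166.2 y = -4418.43
Solving the 2×2 system: x ≈ -12.7, y ≈ 6.3 km.

x ≈ -12.7 km, y ≈ 6.3 km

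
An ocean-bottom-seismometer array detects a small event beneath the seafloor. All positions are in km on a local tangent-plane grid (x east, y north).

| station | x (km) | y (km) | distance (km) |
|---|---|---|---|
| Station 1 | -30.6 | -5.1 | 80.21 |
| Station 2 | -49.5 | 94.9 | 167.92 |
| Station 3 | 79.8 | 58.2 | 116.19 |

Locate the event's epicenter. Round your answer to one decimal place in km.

Circle about each station: (x + 30.6)² + (y + 5.1)² = 80.21²; (x + 49.5)² + (y − 94.9)² = 167.92²; (x − 79.8)² + (y − 58.2)² = 116.19².
Subtracting the Station 1 equation from the Station 2 and Station 3 equations removes the quadratic terms:
-37.8 x + 200.0 y = -11269.59
220.8 x + 126.6 y = 1726.44
Solving the 2×2 system: x ≈ 36.2, y ≈ -49.5 km.

(36.2, -49.5)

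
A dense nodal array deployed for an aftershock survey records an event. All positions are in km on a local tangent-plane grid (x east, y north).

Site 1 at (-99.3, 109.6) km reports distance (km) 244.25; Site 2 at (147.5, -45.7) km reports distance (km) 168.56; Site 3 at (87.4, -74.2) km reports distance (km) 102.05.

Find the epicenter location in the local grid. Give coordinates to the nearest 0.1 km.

Circle about each station: (x + 99.3)² + (y − 109.6)² = 244.25²; (x − 147.5)² + (y + 45.7)² = 168.56²; (x − 87.4)² + (y + 74.2)² = 102.05².
Subtracting pairs of circle equations eliminates x²+y² and gives linear equations (the radical axes):
493.6 x − 310.6 y = 33217.68
373.4 x − 367.6 y = 40515.61
Solving the 2×2 system: x ≈ -5.7, y ≈ -116.0 km.

(-5.7, -116.0)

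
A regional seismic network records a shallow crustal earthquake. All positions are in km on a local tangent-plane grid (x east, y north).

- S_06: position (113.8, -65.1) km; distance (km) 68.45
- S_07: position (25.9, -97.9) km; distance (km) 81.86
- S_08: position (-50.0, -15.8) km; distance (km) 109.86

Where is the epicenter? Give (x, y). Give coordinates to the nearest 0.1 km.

Circle about each station: (x − 113.8)² + (y + 65.1)² = 68.45²; (x − 25.9)² + (y + 97.9)² = 81.86²; (x + 50.0)² + (y + 15.8)² = 109.86².
Subtracting pairs of circle equations eliminates x²+y² and gives linear equations (the radical axes):
-175.8 x − 65.6 y = -8948.89
-327.6 x + 98.6 y = -21822.63
Solving the 2×2 system: x ≈ 59.6, y ≈ -23.3 km.
Check against S_06 (with the unrounded x, y): √((x − 113.8)²+(y + 65.1)²) = 68.44 ≈ 68.45 km. ✓

(59.6, -23.3)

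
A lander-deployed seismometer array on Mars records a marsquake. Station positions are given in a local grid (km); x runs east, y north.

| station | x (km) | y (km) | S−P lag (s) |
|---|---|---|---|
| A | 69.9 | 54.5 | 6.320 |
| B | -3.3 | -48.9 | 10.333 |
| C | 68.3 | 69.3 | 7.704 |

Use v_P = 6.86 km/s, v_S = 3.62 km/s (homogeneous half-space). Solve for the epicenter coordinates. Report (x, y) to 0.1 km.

Distance from S−P lag: d = Δt · v_P v_S / (v_P − v_S) = Δt · (6.86·3.62)/(6.86−3.62) ≈ 7.6646·Δt.
So d_A = 48.44, d_B = 79.20, d_C = 59.05 km.
Circle about each station: (x − 69.9)² + (y − 54.5)² = 48.44²; (x + 3.3)² + (y + 48.9)² = 79.20²; (x − 68.3)² + (y − 69.3)² = 59.05².
Subtracting the A equation from the B and C equations removes the quadratic terms:
-146.4 x − 206.8 y = -9380.37
-3.2 x + 29.6 y = 470.65
Solving the 2×2 system: x ≈ 36.1, y ≈ 19.8 km.
Check against A (with the unrounded x, y): √((x − 69.9)²+(y − 54.5)²) = 48.44 ≈ 48.44 km. ✓

x ≈ 36.1 km, y ≈ 19.8 km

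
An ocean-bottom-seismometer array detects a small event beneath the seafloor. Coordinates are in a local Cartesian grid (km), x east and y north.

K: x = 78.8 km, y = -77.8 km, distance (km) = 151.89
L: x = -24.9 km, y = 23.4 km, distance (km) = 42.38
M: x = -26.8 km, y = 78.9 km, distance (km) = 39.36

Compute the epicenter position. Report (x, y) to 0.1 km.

(4.0, 54.4)

Circle about each station: (x − 78.8)² + (y + 77.8)² = 151.89²; (x + 24.9)² + (y − 23.4)² = 42.38²; (x + 26.8)² + (y − 78.9)² = 39.36².
Subtracting the K equation from the L and M equations removes the quadratic terms:
-207.4 x + 202.4 y = 10179.80
-211.2 x + 313.4 y = 16202.53
Solving the 2×2 system: x ≈ 4.0, y ≈ 54.4 km.
Check against K (with the unrounded x, y): √((x − 78.8)²+(y + 77.8)²) = 151.89 ≈ 151.89 km. ✓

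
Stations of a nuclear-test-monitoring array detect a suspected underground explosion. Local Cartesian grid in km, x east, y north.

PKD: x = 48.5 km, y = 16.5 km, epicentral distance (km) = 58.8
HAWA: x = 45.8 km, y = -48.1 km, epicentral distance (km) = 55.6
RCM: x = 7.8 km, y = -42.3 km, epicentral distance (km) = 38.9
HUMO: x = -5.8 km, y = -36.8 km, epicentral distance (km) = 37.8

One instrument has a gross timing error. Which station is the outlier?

PKD

Solve using three stations at a time. Using HAWA, RCM, HUMO (subtract circle equations pairwise → linear system) gives (x, y) ≈ (12.4, -3.8).
Distances from that point to each station vs reported:
  PKD: calculated 41.5 vs reported 58.8 → residual 17.3 km
  HAWA: calculated 55.5 vs reported 55.6 → residual 0.1 km
  RCM: calculated 38.8 vs reported 38.9 → residual 0.1 km
  HUMO: calculated 37.7 vs reported 37.8 → residual 0.1 km
HAWA, RCM, HUMO are mutually consistent (residuals ≈ 0); PKD is off by 17.3 km.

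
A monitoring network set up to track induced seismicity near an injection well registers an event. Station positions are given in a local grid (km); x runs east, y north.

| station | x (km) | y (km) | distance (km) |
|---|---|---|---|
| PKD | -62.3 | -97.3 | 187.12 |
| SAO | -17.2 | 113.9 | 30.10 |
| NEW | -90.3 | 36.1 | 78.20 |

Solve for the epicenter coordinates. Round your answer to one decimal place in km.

Circle about each station: (x + 62.3)² + (y + 97.3)² = 187.12²; (x + 17.2)² + (y − 113.9)² = 30.10²; (x + 90.3)² + (y − 36.1)² = 78.20².
Subtracting the PKD equation from the SAO and NEW equations removes the quadratic terms:
90.2 x + 422.4 y = 34028.35
-56.0 x + 266.8 y = 25007.37
Solving the 2×2 system: x ≈ -31.1, y ≈ 87.2 km.

(-31.1, 87.2)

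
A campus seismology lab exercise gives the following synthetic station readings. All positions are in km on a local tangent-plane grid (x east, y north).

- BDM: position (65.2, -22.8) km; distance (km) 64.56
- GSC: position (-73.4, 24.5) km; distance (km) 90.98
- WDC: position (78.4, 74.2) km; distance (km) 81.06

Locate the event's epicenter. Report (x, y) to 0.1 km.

Circle about each station: (x − 65.2)² + (y + 22.8)² = 64.56²; (x + 73.4)² + (y − 24.5)² = 90.98²; (x − 78.4)² + (y − 74.2)² = 81.06².
Subtracting the BDM equation from the GSC and WDC equations removes the quadratic terms:
-277.2 x + 94.6 y = -2892.44
26.4 x + 194.0 y = 4478.59
Solving the 2×2 system: x ≈ 17.5, y ≈ 20.7 km.

x ≈ 17.5 km, y ≈ 20.7 km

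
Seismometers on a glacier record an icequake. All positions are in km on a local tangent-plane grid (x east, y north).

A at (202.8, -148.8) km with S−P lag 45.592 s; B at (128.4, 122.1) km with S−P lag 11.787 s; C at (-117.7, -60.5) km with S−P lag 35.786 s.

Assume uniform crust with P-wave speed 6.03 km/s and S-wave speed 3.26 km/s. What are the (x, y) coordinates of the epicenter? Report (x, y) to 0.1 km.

Distance from S−P lag: d = Δt · v_P v_S / (v_P − v_S) = Δt · (6.03·3.26)/(6.03−3.26) ≈ 7.0967·Δt.
So d_A = 323.55, d_B = 83.65, d_C = 253.96 km.
Circle about each station: (x − 202.8)² + (y + 148.8)² = 323.55²; (x − 128.4)² + (y − 122.1)² = 83.65²; (x + 117.7)² + (y + 60.5)² = 253.96².
Subtracting pairs of circle equations eliminates x²+y² and gives linear equations (the radical axes):
-148.8 x + 541.8 y = 65812.97
-641.0 x + 176.6 y = -5566.82
Solving the 2×2 system: x ≈ 45.6, y ≈ 134.0 km.

x ≈ 45.6 km, y ≈ 134.0 km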